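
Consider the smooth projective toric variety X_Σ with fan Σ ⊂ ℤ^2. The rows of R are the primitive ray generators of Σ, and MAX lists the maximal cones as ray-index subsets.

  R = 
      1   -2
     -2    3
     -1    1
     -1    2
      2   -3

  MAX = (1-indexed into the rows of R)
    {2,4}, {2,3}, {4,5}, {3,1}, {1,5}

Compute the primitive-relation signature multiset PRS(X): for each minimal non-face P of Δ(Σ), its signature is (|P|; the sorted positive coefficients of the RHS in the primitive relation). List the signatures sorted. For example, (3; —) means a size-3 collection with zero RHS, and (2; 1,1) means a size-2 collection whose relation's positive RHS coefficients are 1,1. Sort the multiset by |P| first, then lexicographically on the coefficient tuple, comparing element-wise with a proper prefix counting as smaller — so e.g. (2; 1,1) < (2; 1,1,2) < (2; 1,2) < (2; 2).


Δ(Σ) — 5 vertices, 5 min non-faces:

  • {1,4}:  v_{1} + v_{4} = 0 — sig = (2; —)
  • {2,5}:  v_{2} + v_{5} = 0 — sig = (2; —)
  • {1,2}:  v_{1} + v_{2} = v_{3} — sig = (2; 1)
  • {3,4}:  v_{3} + v_{4} = v_{2} — sig = (2; 1)
  • {3,5}:  v_{3} + v_{5} = v_{1} — sig = (2; 1)

Sorted signature multiset PRS(X):
{ (2; —) ×2,  (2; 1) ×3 }


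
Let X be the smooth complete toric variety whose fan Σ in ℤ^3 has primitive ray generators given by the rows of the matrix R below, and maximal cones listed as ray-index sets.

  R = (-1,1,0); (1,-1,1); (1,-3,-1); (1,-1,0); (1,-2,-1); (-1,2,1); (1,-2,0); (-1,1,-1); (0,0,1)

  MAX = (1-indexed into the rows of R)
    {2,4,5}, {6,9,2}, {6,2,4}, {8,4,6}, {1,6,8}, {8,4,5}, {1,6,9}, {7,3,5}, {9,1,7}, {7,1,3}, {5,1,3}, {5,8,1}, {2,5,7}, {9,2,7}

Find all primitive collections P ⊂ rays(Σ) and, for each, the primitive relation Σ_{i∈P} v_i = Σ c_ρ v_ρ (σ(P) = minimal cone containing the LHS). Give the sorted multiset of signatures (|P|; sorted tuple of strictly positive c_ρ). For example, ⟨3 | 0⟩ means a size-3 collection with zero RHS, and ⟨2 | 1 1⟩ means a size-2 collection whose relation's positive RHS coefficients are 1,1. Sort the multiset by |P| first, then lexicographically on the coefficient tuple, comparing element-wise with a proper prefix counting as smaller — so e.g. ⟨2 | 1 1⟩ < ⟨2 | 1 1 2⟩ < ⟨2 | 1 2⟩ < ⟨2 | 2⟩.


Minimal non-faces — 16 found among 9 rays, 14 max cones:

  P = {1,4}:  v_{1} + v_{4} = 0 — sig = ⟨2 | 0⟩
  P = {2,8}:  v_{2} + v_{8} = 0 — sig = ⟨2 | 0⟩
  P = {5,6}:  v_{5} + v_{6} = 0 — sig = ⟨2 | 0⟩
  P = {1,2}:  v_{1} + v_{2} = v_{9} — sig = ⟨2 | 1⟩
  P = {4,9}:  v_{4} + v_{9} = v_{2} — sig = ⟨2 | 1⟩
  P = {5,9}:  v_{5} + v_{9} = v_{7} — sig = ⟨2 | 1⟩
  P = {6,7}:  v_{6} + v_{7} = v_{9} — sig = ⟨2 | 1⟩
  P = {8,9}:  v_{8} + v_{9} = v_{1} — sig = ⟨2 | 1⟩
  P = {3,4}:  v_{3} + v_{4} = v_{5} + v_{7} — sig = ⟨2 | 1 1⟩
  P = {3,6}:  v_{3} + v_{6} = v_{1} + v_{7} — sig = ⟨2 | 1 1⟩
  P = {4,7}:  v_{4} + v_{7} = v_{2} + v_{5} — sig = ⟨2 | 1 1⟩
  P = {7,8}:  v_{7} + v_{8} = v_{1} + v_{5} — sig = ⟨2 | 1 1⟩
  P = {3,9}:  v_{3} + v_{9} = v_{1} + 2·v_{7} — sig = ⟨2 | 1 2⟩
  P = {2,3}:  v_{2} + v_{3} = 2·v_{7} — sig = ⟨2 | 2⟩
  P = {3,8}:  v_{3} + v_{8} = 2·v_{1} + 2·v_{5} — sig = ⟨2 | 2 2⟩
  P = {1,5,7}:  v_{1} + v_{5} + v_{7} = v_{3} — sig = ⟨3 | 1⟩

Sorted signature multiset PRS(X):
    |P|=2: 15 collections, coeffs (), (), (), (1), (1), (1), (1), (1), (1,1), (1,1), (1,1), (1,1), (1,2), (2), (2,2)
    |P|=3: 1 collection, coeffs (1)


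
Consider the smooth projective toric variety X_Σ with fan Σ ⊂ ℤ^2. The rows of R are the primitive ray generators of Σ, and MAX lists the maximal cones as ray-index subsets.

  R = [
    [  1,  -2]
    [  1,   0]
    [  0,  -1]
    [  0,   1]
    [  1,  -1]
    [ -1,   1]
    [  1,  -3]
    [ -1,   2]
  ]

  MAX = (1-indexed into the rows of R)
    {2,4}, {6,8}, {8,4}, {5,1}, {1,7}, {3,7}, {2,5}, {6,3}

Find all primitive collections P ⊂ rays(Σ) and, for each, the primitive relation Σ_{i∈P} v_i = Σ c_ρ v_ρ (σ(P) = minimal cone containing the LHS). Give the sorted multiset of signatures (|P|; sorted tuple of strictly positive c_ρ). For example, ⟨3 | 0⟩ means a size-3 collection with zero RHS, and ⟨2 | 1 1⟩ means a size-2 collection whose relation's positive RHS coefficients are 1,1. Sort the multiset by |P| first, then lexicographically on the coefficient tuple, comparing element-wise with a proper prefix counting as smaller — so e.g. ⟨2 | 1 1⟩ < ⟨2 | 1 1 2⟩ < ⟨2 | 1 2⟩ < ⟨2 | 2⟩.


Σ has 20 primitive collections:

  {1,8}:  v_{1} + v_{8} = 0  so sig = ⟨2 | 0⟩
  {3,4}:  v_{3} + v_{4} = 0  so sig = ⟨2 | 0⟩
  {5,6}:  v_{5} + v_{6} = 0  so sig = ⟨2 | 0⟩
  {1,3}:  v_{1} + v_{3} = v_{7}  so sig = ⟨2 | 1⟩
  {1,4}:  v_{1} + v_{4} = v_{5}  so sig = ⟨2 | 1⟩
  {1,6}:  v_{1} + v_{6} = v_{3}  so sig = ⟨2 | 1⟩
  {2,3}:  v_{2} + v_{3} = v_{5}  so sig = ⟨2 | 1⟩
  {2,6}:  v_{2} + v_{6} = v_{4}  so sig = ⟨2 | 1⟩
  {3,5}:  v_{3} + v_{5} = v_{1}  so sig = ⟨2 | 1⟩
  {3,8}:  v_{3} + v_{8} = v_{6}  so sig = ⟨2 | 1⟩
  {4,5}:  v_{4} + v_{5} = v_{2}  so sig = ⟨2 | 1⟩
  {4,6}:  v_{4} + v_{6} = v_{8}  so sig = ⟨2 | 1⟩
  {4,7}:  v_{4} + v_{7} = v_{1}  so sig = ⟨2 | 1⟩
  {5,8}:  v_{5} + v_{8} = v_{4}  so sig = ⟨2 | 1⟩
  {7,8}:  v_{7} + v_{8} = v_{3}  so sig = ⟨2 | 1⟩
  {2,7}:  v_{2} + v_{7} = v_{1} + v_{5}  so sig = ⟨2 | 1 1⟩
  {1,2}:  v_{1} + v_{2} = 2·v_{5}  so sig = ⟨2 | 2⟩
  {2,8}:  v_{2} + v_{8} = 2·v_{4}  so sig = ⟨2 | 2⟩
  {5,7}:  v_{5} + v_{7} = 2·v_{1}  so sig = ⟨2 | 2⟩
  {6,7}:  v_{6} + v_{7} = 2·v_{3}  so sig = ⟨2 | 2⟩

Signatures (|P|; sorted positive RHS coefficients), sorted:
    ⟨2 | 0⟩
    ⟨2 | 0⟩
    ⟨2 | 0⟩
    ⟨2 | 1⟩
    ⟨2 | 1⟩
    ⟨2 | 1⟩
    ⟨2 | 1⟩
    ⟨2 | 1⟩
    ⟨2 | 1⟩
    ⟨2 | 1⟩
    ⟨2 | 1⟩
    ⟨2 | 1⟩
    ⟨2 | 1⟩
    ⟨2 | 1⟩
    ⟨2 | 1⟩
    ⟨2 | 1 1⟩
    ⟨2 | 2⟩
    ⟨2 | 2⟩
    ⟨2 | 2⟩
    ⟨2 | 2⟩


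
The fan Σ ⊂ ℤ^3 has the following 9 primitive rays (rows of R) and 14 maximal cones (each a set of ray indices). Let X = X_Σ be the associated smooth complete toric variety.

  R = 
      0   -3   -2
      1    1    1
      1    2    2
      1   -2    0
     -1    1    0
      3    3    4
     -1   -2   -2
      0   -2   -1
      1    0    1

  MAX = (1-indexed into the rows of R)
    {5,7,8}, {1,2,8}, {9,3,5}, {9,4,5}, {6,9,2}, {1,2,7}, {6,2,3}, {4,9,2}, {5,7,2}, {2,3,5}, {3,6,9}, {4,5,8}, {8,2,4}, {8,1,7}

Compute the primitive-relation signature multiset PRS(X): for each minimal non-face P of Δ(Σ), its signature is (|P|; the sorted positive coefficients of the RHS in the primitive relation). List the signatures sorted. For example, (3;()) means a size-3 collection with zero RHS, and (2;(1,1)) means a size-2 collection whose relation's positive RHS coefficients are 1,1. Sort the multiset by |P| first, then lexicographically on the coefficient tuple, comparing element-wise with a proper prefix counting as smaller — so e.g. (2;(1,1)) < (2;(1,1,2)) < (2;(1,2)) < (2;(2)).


Σ has 20 primitive collections:

  P={3,7}:  v_{3} + v_{7} = 0  ⇒ sig = (2;())
  P={1,5}:  v_{1} + v_{5} = v_{7}  ⇒ sig = (2;(1))
  P={3,8}:  v_{3} + v_{8} = v_{9}  ⇒ sig = (2;(1))
  P={7,9}:  v_{7} + v_{9} = v_{8}  ⇒ sig = (2;(1))
  P={8,9}:  v_{8} + v_{9} = v_{4}  ⇒ sig = (2;(1))
  P={1,3}:  v_{1} + v_{3} = v_{2} + v_{8}  ⇒ sig = (2;(1,1))
  P={6,7}:  v_{6} + v_{7} = v_{2} + v_{9}  ⇒ sig = (2;(1,1))
  P={1,6}:  v_{1} + v_{6} = 2·v_{2} + v_{4}  ⇒ sig = (2;(1,2))
  P={1,9}:  v_{1} + v_{9} = v_{2} + 2·v_{8}  ⇒ sig = (2;(1,2))
  P={6,8}:  v_{6} + v_{8} = v_{2} + 2·v_{9}  ⇒ sig = (2;(1,2))
  P={1,4}:  v_{1} + v_{4} = v_{2} + 3·v_{8}  ⇒ sig = (2;(1,3))
  P={4,6}:  v_{4} + v_{6} = v_{2} + 3·v_{9}  ⇒ sig = (2;(1,3))
  P={3,4}:  v_{3} + v_{4} = 2·v_{9}  ⇒ sig = (2;(2))
  P={4,7}:  v_{4} + v_{7} = 2·v_{8}  ⇒ sig = (2;(2))
  P={5,6}:  v_{5} + v_{6} = 2·v_{3}  ⇒ sig = (2;(2))
  P={2,5,8}:  v_{2} + v_{5} + v_{8} = 0  ⇒ sig = (3;())
  P={2,3,9}:  v_{2} + v_{3} + v_{9} = v_{6}  ⇒ sig = (3;(1))
  P={2,4,5}:  v_{2} + v_{4} + v_{5} = v_{9}  ⇒ sig = (3;(1))
  P={2,5,9}:  v_{2} + v_{5} + v_{9} = v_{3}  ⇒ sig = (3;(1))
  P={2,7,8}:  v_{2} + v_{7} + v_{8} = v_{1}  ⇒ sig = (3;(1))

Signatures (|P|; sorted positive RHS coefficients), sorted:
    (2;())
    (2;(1))
    (2;(1))
    (2;(1))
    (2;(1))
    (2;(1,1))
    (2;(1,1))
    (2;(1,2))
    (2;(1,2))
    (2;(1,2))
    (2;(1,3))
    (2;(1,3))
    (2;(2))
    (2;(2))
    (2;(2))
    (3;())
    (3;(1))
    (3;(1))
    (3;(1))
    (3;(1))


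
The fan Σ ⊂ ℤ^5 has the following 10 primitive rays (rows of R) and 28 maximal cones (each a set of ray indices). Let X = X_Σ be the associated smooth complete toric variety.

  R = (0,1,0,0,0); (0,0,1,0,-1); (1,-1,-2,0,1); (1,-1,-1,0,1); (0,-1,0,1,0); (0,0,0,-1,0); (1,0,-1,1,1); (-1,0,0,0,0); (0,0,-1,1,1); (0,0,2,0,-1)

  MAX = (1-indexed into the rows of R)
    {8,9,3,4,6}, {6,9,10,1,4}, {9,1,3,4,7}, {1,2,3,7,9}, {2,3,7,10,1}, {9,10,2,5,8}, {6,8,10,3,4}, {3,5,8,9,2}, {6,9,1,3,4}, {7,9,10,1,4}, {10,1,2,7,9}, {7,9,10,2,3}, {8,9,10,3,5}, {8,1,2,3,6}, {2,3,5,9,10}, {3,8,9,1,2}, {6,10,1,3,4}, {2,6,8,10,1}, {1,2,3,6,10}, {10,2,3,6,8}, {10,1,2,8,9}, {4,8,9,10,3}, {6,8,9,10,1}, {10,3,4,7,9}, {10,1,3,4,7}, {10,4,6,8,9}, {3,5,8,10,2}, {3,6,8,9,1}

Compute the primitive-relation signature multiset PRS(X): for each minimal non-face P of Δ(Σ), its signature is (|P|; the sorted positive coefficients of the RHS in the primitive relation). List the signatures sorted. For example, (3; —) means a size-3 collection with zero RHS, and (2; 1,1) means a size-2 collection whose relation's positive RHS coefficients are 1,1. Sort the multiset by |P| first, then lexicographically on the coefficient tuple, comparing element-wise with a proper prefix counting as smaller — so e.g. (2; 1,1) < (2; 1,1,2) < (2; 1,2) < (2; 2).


13 collections generate NE(X_Σ); each relation:

  P={7,8}:  v_{7} + v_{8} = v_{9}  →  sig = (2; 1)
  P={1,5}:  v_{1} + v_{5} = v_{2} + v_{9}  →  sig = (2; 1,1)
  P={2,4}:  v_{2} + v_{4} = v_{3} + v_{10}  →  sig = (2; 1,1)
  P={6,7}:  v_{6} + v_{7} = v_{1} + v_{4}  →  sig = (2; 1,1)
  P={5,6}:  v_{5} + v_{6} = v_{3} + v_{8} + v_{10}  →  sig = (2; 1,1,1)
  P={5,7}:  v_{5} + v_{7} = v_{2} + v_{3} + 2·v_{9} + v_{10}  →  sig = (2; 1,1,1,2)
  P={4,5}:  v_{4} + v_{5} = 2·v_{3} + v_{8} + v_{9} + 2·v_{10}  →  sig = (2; 1,1,2,2)
  P={2,6,9}:  v_{2} + v_{6} + v_{9} = 0  →  sig = (3; —)
  P={1,4,8}:  v_{1} + v_{4} + v_{8} = v_{6} + v_{9}  →  sig = (3; 1,1)
  P={1,3,8,10}:  v_{1} + v_{3} + v_{8} + v_{10} = 0  →  sig = (4; —)
  P={1,3,9,10}:  v_{1} + v_{3} + v_{9} + v_{10} = v_{7}  →  sig = (4; 1)
  P={3,6,9,10}:  v_{3} + v_{6} + v_{9} + v_{10} = v_{4}  →  sig = (4; 1)
  P={2,3,8,9,10}:  v_{2} + v_{3} + v_{8} + v_{9} + v_{10} = v_{5}  →  sig = (5; 1)

Signatures (|P|; sorted positive RHS coefficients), sorted:
    (2; 1)
    (2; 1,1)
    (2; 1,1)
    (2; 1,1)
    (2; 1,1,1)
    (2; 1,1,1,2)
    (2; 1,1,2,2)
    (3; —)
    (3; 1,1)
    (4; —)
    (4; 1)
    (4; 1)
    (5; 1)


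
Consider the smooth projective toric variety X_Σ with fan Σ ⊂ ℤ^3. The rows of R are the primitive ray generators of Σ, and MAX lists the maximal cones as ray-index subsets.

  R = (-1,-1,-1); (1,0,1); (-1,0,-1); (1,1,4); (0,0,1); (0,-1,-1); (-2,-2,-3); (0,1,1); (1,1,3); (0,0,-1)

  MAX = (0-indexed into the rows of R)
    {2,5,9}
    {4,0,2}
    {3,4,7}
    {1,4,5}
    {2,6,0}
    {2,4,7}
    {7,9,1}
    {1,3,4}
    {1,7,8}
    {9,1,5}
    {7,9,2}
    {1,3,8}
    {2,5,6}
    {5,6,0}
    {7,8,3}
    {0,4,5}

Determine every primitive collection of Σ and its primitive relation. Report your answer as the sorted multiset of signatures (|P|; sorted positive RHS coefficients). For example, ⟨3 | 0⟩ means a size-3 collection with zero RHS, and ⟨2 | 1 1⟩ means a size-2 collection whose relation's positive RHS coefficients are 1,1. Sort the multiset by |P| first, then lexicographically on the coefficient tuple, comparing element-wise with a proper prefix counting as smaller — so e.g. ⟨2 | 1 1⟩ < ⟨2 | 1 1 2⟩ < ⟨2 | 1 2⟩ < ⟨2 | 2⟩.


25 minimal non-faces of Δ(Σ) (on 10 rays):

  P = {1,2}:  v_{1} + v_{2} = 0 ; sig = ⟨2 | 0⟩
  P = {4,9}:  v_{4} + v_{9} = 0 ; sig = ⟨2 | 0⟩
  P = {5,7}:  v_{5} + v_{7} = 0 ; sig = ⟨2 | 0⟩
  P = {3,9}:  v_{3} + v_{9} = v_{8} ; sig = ⟨2 | 1⟩
  P = {4,8}:  v_{4} + v_{8} = v_{3} ; sig = ⟨2 | 1⟩
  P = {0,1}:  v_{0} + v_{1} = v_{4} + v_{5} ; sig = ⟨2 | 1 1⟩
  P = {0,7}:  v_{0} + v_{7} = v_{2} + v_{4} ; sig = ⟨2 | 1 1⟩
  P = {0,9}:  v_{0} + v_{9} = v_{2} + v_{5} ; sig = ⟨2 | 1 1⟩
  P = {1,6}:  v_{1} + v_{6} = v_{0} + v_{5} ; sig = ⟨2 | 1 1⟩
  P = {2,8}:  v_{2} + v_{8} = v_{4} + v_{7} ; sig = ⟨2 | 1 1⟩
  P = {5,8}:  v_{5} + v_{8} = v_{1} + v_{4} ; sig = ⟨2 | 1 1⟩
  P = {6,7}:  v_{6} + v_{7} = v_{0} + v_{2} ; sig = ⟨2 | 1 1⟩
  P = {6,8}:  v_{6} + v_{8} = v_{0} + v_{4} ; sig = ⟨2 | 1 1⟩
  P = {8,9}:  v_{8} + v_{9} = v_{1} + v_{7} ; sig = ⟨2 | 1 1⟩
  P = {2,3}:  v_{2} + v_{3} = 2·v_{4} + v_{7} ; sig = ⟨2 | 1 2⟩
  P = {3,5}:  v_{3} + v_{5} = v_{1} + 2·v_{4} ; sig = ⟨2 | 1 2⟩
  P = {3,6}:  v_{3} + v_{6} = v_{0} + 2·v_{4} ; sig = ⟨2 | 1 2⟩
  P = {0,8}:  v_{0} + v_{8} = 2·v_{4} ; sig = ⟨2 | 2⟩
  P = {4,6}:  v_{4} + v_{6} = 2·v_{0} ; sig = ⟨2 | 2⟩
  P = {6,9}:  v_{6} + v_{9} = 2·v_{2} + 2·v_{5} ; sig = ⟨2 | 2 2⟩
  P = {0,3}:  v_{0} + v_{3} = 3·v_{4} ; sig = ⟨2 | 3⟩
  P = {0,2,5}:  v_{0} + v_{2} + v_{5} = v_{6} ; sig = ⟨3 | 1⟩
  P = {1,4,7}:  v_{1} + v_{4} + v_{7} = v_{8} ; sig = ⟨3 | 1⟩
  P = {2,4,5}:  v_{2} + v_{4} + v_{5} = v_{0} ; sig = ⟨3 | 1⟩
  P = {1,3,7}:  v_{1} + v_{3} + v_{7} = 2·v_{8} ; sig = ⟨3 | 2⟩

Sorted signature multiset PRS(X):
[⟨2 | 0⟩, ⟨2 | 0⟩, ⟨2 | 0⟩, ⟨2 | 1⟩, ⟨2 | 1⟩, ⟨2 | 1 1⟩, ⟨2 | 1 1⟩, ⟨2 | 1 1⟩, ⟨2 | 1 1⟩, ⟨2 | 1 1⟩, ⟨2 | 1 1⟩, ⟨2 | 1 1⟩, ⟨2 | 1 1⟩, ⟨2 | 1 1⟩, ⟨2 | 1 2⟩, ⟨2 | 1 2⟩, ⟨2 | 1 2⟩, ⟨2 | 2⟩, ⟨2 | 2⟩, ⟨2 | 2 2⟩, ⟨2 | 3⟩, ⟨3 | 1⟩, ⟨3 | 1⟩, ⟨3 | 1⟩, ⟨3 | 2⟩]


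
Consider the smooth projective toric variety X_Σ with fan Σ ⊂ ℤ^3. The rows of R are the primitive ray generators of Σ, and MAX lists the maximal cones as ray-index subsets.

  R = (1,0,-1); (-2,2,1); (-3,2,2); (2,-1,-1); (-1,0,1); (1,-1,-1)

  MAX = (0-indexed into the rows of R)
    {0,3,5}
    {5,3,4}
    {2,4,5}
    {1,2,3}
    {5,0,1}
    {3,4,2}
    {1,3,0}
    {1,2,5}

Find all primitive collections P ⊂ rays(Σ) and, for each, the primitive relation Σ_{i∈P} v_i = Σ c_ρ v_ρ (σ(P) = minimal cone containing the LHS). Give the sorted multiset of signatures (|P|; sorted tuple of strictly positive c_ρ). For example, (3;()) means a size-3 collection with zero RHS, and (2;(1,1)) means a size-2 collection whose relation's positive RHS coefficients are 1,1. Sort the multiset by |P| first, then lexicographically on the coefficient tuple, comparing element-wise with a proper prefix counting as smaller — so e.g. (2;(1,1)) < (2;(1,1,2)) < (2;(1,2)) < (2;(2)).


5 collections generate NE(X_Σ); each relation:

  {0,4}:  v_{0} + v_{4} = 0 — sig = (2;())
  {0,2}:  v_{0} + v_{2} = v_{1} — sig = (2;(1))
  {1,4}:  v_{1} + v_{4} = v_{2} — sig = (2;(1))
  {2,3,5}:  v_{2} + v_{3} + v_{5} = 0 — sig = (3;())
  {1,3,5}:  v_{1} + v_{3} + v_{5} = v_{0} — sig = (3;(1))

so the primitive-relation signature multiset is
    |P|=2: 3 collections, coeffs (), (1), (1)
    |P|=3: 2 collections, coeffs (), (1)


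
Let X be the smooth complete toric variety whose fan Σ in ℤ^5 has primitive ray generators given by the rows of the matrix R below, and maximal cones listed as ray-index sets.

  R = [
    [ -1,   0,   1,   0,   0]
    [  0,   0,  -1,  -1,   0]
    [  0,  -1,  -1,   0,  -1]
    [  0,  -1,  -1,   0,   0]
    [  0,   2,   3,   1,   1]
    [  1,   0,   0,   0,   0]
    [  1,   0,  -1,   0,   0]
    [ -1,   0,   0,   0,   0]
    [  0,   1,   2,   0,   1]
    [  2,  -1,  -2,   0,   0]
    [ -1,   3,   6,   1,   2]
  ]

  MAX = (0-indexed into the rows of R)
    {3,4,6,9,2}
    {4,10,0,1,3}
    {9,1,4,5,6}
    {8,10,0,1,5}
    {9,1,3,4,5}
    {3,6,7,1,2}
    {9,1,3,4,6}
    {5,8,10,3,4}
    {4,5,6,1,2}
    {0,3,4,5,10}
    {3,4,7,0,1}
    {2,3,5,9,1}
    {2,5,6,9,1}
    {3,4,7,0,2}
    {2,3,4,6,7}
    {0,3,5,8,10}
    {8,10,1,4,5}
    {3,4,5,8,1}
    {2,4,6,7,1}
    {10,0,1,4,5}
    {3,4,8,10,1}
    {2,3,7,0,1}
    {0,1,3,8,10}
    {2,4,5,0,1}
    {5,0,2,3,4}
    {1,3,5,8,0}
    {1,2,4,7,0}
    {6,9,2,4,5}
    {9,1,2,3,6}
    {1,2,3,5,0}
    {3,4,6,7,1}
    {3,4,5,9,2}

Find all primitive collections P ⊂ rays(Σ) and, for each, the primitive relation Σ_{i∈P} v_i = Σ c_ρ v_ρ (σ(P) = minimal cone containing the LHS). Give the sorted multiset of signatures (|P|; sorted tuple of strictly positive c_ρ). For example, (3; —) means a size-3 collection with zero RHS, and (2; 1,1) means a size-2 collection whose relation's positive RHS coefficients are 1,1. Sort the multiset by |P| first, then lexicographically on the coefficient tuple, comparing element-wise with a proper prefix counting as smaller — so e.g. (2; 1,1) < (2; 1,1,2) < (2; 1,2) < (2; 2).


18 collections generate NE(X_Σ); each relation:

  • {0,6}:  v_{0} + v_{6} = 0  ⇒ sig = (2; —)
  • {5,7}:  v_{5} + v_{7} = 0  ⇒ sig = (2; —)
  • {0,9}:  v_{0} + v_{9} = v_{3} + v_{5}  ⇒ sig = (2; 1,1)
  • {2,8}:  v_{2} + v_{8} = v_{0} + v_{5}  ⇒ sig = (2; 1,1)
  • {6,10}:  v_{6} + v_{10} = v_{4} + v_{8}  ⇒ sig = (2; 1,1)
  • {7,9}:  v_{7} + v_{9} = v_{3} + v_{6}  ⇒ sig = (2; 1,1)
  • {6,8}:  v_{6} + v_{8} = v_{1} + v_{3} + v_{4} + v_{5}  ⇒ sig = (2; 1,1,1,1)
  • {7,8}:  v_{7} + v_{8} = v_{0} + v_{1} + v_{3} + v_{4}  ⇒ sig = (2; 1,1,1,1)
  • {9,10}:  v_{9} + v_{10} = v_{3} + v_{4} + v_{5} + v_{8}  ⇒ sig = (2; 1,1,1,1)
  • {2,10}:  v_{2} + v_{10} = 2·v_{0} + v_{4} + v_{5}  ⇒ sig = (2; 1,1,2)
  • {7,10}:  v_{7} + v_{10} = 2·v_{0} + v_{1} + v_{3} + 2·v_{4}  ⇒ sig = (2; 1,1,2,2)
  • {8,9}:  v_{8} + v_{9} = v_{1} + 2·v_{3} + v_{4} + 2·v_{5}  ⇒ sig = (2; 1,1,2,2)
  • {0,4,8}:  v_{0} + v_{4} + v_{8} = v_{10}  ⇒ sig = (3; 1)
  • {3,5,6}:  v_{3} + v_{5} + v_{6} = v_{9}  ⇒ sig = (3; 1)
  • {1,2,3,4}:  v_{1} + v_{2} + v_{3} + v_{4} = 0  ⇒ sig = (4; —)
  • {1,2,4,9}:  v_{1} + v_{2} + v_{4} + v_{9} = v_{5} + v_{6}  ⇒ sig = (4; 1,1)
  • {1,3,5,10}:  v_{1} + v_{3} + v_{5} + v_{10} = 2·v_{8}  ⇒ sig = (4; 2)
  • {0,1,3,4,5}:  v_{0} + v_{1} + v_{3} + v_{4} + v_{5} = v_{8}  ⇒ sig = (5; 1)

Hence PRS(X_Σ) =
    |P|=2: 12 collections, coeffs (), (), (1,1), (1,1), (1,1), (1,1), (1,1,1,1), (1,1,1,1), (1,1,1,1), (1,1,2), (1,1,2,2), (1,1,2,2)
    |P|=3: 2 collections, coeffs (1), (1)
    |P|=4: 3 collections, coeffs (), (1,1), (2)
    |P|=5: 1 collection, coeffs (1)


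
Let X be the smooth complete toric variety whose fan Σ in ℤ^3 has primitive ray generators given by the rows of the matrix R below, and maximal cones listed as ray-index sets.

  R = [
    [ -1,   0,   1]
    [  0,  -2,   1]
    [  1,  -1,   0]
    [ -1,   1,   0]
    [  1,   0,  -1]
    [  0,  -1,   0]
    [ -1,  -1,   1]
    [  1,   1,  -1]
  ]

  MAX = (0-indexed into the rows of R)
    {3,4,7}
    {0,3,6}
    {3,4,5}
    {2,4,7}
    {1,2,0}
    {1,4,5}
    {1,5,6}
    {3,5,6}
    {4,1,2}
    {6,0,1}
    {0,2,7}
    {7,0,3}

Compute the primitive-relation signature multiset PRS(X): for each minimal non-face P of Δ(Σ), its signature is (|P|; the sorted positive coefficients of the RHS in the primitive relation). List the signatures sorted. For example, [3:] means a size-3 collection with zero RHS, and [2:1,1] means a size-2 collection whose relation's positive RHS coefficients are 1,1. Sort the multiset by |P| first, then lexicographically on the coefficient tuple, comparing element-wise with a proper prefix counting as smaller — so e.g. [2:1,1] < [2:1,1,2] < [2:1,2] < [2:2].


10 collections generate NE(X_Σ); each relation:

  {0,4}:  v_{0} + v_{4} = 0 ; sig = [2:]
  {2,3}:  v_{2} + v_{3} = 0 ; sig = [2:]
  {6,7}:  v_{6} + v_{7} = 0 ; sig = [2:]
  {0,5}:  v_{0} + v_{5} = v_{6} ; sig = [2:1]
  {1,3}:  v_{1} + v_{3} = v_{6} ; sig = [2:1]
  {1,7}:  v_{1} + v_{7} = v_{2} ; sig = [2:1]
  {2,6}:  v_{2} + v_{6} = v_{1} ; sig = [2:1]
  {4,6}:  v_{4} + v_{6} = v_{5} ; sig = [2:1]
  {5,7}:  v_{5} + v_{7} = v_{4} ; sig = [2:1]
  {2,5}:  v_{2} + v_{5} = v_{1} + v_{4} ; sig = [2:1,1]

Signatures (|P|; sorted positive RHS coefficients), sorted:
[[2:], [2:], [2:], [2:1], [2:1], [2:1], [2:1], [2:1], [2:1], [2:1,1]]


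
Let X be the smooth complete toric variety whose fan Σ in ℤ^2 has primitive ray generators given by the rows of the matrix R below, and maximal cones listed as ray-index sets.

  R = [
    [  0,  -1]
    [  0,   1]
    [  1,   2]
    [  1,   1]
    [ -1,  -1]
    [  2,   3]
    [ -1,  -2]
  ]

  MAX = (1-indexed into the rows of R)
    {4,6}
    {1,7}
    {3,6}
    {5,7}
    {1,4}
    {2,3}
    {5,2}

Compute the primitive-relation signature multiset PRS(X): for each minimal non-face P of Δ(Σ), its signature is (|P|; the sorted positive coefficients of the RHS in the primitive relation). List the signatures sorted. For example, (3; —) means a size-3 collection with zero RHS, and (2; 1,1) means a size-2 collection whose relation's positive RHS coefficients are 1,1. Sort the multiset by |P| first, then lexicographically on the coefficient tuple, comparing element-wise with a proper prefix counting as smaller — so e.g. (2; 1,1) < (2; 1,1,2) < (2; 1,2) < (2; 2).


Minimal non-faces — 14 found among 7 rays, 7 max cones:

  • {1,2}:  v_{1} + v_{2} = 0 ; sig = (2; —)
  • {3,7}:  v_{3} + v_{7} = 0 ; sig = (2; —)
  • {4,5}:  v_{4} + v_{5} = 0 ; sig = (2; —)
  • {1,3}:  v_{1} + v_{3} = v_{4} ; sig = (2; 1)
  • {1,5}:  v_{1} + v_{5} = v_{7} ; sig = (2; 1)
  • {2,4}:  v_{2} + v_{4} = v_{3} ; sig = (2; 1)
  • {2,7}:  v_{2} + v_{7} = v_{5} ; sig = (2; 1)
  • {3,4}:  v_{3} + v_{4} = v_{6} ; sig = (2; 1)
  • {3,5}:  v_{3} + v_{5} = v_{2} ; sig = (2; 1)
  • {4,7}:  v_{4} + v_{7} = v_{1} ; sig = (2; 1)
  • {5,6}:  v_{5} + v_{6} = v_{3} ; sig = (2; 1)
  • {6,7}:  v_{6} + v_{7} = v_{4} ; sig = (2; 1)
  • {1,6}:  v_{1} + v_{6} = 2·v_{4} ; sig = (2; 2)
  • {2,6}:  v_{2} + v_{6} = 2·v_{3} ; sig = (2; 2)

Signatures (|P|; sorted positive RHS coefficients), sorted:
{ (2; —) ×3,  (2; 1) ×9,  (2; 2) ×2 }


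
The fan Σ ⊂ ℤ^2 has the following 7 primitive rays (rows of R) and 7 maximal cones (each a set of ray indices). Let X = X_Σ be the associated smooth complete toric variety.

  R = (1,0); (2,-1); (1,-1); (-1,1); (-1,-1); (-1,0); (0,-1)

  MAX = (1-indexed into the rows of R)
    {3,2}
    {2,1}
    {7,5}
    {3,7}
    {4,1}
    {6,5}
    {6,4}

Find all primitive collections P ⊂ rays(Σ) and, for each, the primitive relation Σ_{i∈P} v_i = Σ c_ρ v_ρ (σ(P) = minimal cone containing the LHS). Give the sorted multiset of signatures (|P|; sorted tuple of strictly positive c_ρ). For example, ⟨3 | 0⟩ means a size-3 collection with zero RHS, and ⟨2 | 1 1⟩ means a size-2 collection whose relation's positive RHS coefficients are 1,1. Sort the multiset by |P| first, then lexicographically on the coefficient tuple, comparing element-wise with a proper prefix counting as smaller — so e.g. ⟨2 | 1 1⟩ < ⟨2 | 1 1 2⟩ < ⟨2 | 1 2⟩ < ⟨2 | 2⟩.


14 minimal non-faces of Δ(Σ) (on 7 rays):

  P = {1,6}:  v_{1} + v_{6} = 0 — sig = ⟨2 | 0⟩
  P = {3,4}:  v_{3} + v_{4} = 0 — sig = ⟨2 | 0⟩
  P = {1,3}:  v_{1} + v_{3} = v_{2} — sig = ⟨2 | 1⟩
  P = {1,5}:  v_{1} + v_{5} = v_{7} — sig = ⟨2 | 1⟩
  P = {1,7}:  v_{1} + v_{7} = v_{3} — sig = ⟨2 | 1⟩
  P = {2,4}:  v_{2} + v_{4} = v_{1} — sig = ⟨2 | 1⟩
  P = {2,6}:  v_{2} + v_{6} = v_{3} — sig = ⟨2 | 1⟩
  P = {3,6}:  v_{3} + v_{6} = v_{7} — sig = ⟨2 | 1⟩
  P = {4,7}:  v_{4} + v_{7} = v_{6} — sig = ⟨2 | 1⟩
  P = {6,7}:  v_{6} + v_{7} = v_{5} — sig = ⟨2 | 1⟩
  P = {2,5}:  v_{2} + v_{5} = v_{3} + v_{7} — sig = ⟨2 | 1 1⟩
  P = {2,7}:  v_{2} + v_{7} = 2·v_{3} — sig = ⟨2 | 2⟩
  P = {3,5}:  v_{3} + v_{5} = 2·v_{7} — sig = ⟨2 | 2⟩
  P = {4,5}:  v_{4} + v_{5} = 2·v_{6} — sig = ⟨2 | 2⟩

Hence PRS(X_Σ) =
    |P|=2: 14 collections, coeffs (), (), (1), (1), (1), (1), (1), (1), (1), (1), (1,1), (2), (2), (2)


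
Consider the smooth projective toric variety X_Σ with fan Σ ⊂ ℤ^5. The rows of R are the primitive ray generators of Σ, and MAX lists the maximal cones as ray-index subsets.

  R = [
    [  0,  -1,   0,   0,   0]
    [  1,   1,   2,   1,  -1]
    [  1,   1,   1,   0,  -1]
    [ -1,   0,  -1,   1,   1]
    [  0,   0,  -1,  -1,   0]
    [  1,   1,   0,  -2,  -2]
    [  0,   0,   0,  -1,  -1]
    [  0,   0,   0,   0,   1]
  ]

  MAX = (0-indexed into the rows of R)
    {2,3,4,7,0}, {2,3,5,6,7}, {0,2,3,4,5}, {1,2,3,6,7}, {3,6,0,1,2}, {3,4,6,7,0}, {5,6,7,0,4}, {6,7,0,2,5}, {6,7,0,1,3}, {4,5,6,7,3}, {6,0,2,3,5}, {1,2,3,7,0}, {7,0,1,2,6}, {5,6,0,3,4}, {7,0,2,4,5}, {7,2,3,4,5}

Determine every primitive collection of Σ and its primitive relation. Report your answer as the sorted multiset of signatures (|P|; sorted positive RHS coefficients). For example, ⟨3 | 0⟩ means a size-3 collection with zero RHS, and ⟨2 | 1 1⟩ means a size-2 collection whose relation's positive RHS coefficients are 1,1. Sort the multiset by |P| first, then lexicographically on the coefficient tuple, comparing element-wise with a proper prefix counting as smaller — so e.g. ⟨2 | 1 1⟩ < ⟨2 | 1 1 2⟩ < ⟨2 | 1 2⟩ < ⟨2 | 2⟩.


The 5 primitive collections of Σ (r=8, n=5):

  • {1,4}:  v_{1} + v_{4} = v_{2}  →  sig = ⟨2 | 1⟩
  • {1,5}:  v_{1} + v_{5} = 2·v_{2} + v_{6}  →  sig = ⟨2 | 1 2⟩
  • {2,4,6}:  v_{2} + v_{4} + v_{6} = v_{5}  →  sig = ⟨3 | 1⟩
  • {0,3,5,7}:  v_{0} + v_{3} + v_{5} + v_{7} = v_{4}  →  sig = ⟨4 | 1⟩
  • {0,2,3,6,7}:  v_{0} + v_{2} + v_{3} + v_{6} + v_{7} = 0  →  sig = ⟨5 | 0⟩

Hence PRS(X_Σ) =
    ⟨2 | 1⟩
    ⟨2 | 1 2⟩
    ⟨3 | 1⟩
    ⟨4 | 1⟩
    ⟨5 | 0⟩


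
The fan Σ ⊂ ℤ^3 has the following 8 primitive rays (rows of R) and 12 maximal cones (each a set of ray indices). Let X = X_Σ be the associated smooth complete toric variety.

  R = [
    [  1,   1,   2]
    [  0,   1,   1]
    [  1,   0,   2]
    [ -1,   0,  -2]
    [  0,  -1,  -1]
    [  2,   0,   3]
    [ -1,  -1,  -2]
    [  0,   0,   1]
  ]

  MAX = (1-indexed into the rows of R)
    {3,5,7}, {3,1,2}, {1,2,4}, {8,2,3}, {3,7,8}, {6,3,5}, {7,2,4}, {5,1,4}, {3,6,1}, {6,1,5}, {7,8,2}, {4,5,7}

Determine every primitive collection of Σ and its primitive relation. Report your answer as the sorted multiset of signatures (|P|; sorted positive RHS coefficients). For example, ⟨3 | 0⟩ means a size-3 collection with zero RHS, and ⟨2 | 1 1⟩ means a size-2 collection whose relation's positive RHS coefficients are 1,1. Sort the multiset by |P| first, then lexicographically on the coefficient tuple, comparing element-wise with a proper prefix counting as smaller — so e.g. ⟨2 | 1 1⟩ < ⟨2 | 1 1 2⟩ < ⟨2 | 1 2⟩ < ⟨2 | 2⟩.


Minimal non-faces — 12 found among 8 rays, 12 max cones:

  P = {1,7}:  v_{1} + v_{7} = 0  →  sig = ⟨2 | 0⟩
  P = {2,5}:  v_{2} + v_{5} = 0  →  sig = ⟨2 | 0⟩
  P = {3,4}:  v_{3} + v_{4} = 0  →  sig = ⟨2 | 0⟩
  P = {1,8}:  v_{1} + v_{8} = v_{2} + v_{3}  →  sig = ⟨2 | 1 1⟩
  P = {2,6}:  v_{2} + v_{6} = v_{1} + v_{3}  →  sig = ⟨2 | 1 1⟩
  P = {4,6}:  v_{4} + v_{6} = v_{1} + v_{5}  →  sig = ⟨2 | 1 1⟩
  P = {4,8}:  v_{4} + v_{8} = v_{2} + v_{7}  →  sig = ⟨2 | 1 1⟩
  P = {5,8}:  v_{5} + v_{8} = v_{3} + v_{7}  →  sig = ⟨2 | 1 1⟩
  P = {6,7}:  v_{6} + v_{7} = v_{3} + v_{5}  →  sig = ⟨2 | 1 1⟩
  P = {6,8}:  v_{6} + v_{8} = 2·v_{3}  →  sig = ⟨2 | 2⟩
  P = {1,3,5}:  v_{1} + v_{3} + v_{5} = v_{6}  →  sig = ⟨3 | 1⟩
  P = {2,3,7}:  v_{2} + v_{3} + v_{7} = v_{8}  →  sig = ⟨3 | 1⟩

Sorted signature multiset PRS(X):
[⟨2 | 0⟩, ⟨2 | 0⟩, ⟨2 | 0⟩, ⟨2 | 1 1⟩, ⟨2 | 1 1⟩, ⟨2 | 1 1⟩, ⟨2 | 1 1⟩, ⟨2 | 1 1⟩, ⟨2 | 1 1⟩, ⟨2 | 2⟩, ⟨3 | 1⟩, ⟨3 | 1⟩]


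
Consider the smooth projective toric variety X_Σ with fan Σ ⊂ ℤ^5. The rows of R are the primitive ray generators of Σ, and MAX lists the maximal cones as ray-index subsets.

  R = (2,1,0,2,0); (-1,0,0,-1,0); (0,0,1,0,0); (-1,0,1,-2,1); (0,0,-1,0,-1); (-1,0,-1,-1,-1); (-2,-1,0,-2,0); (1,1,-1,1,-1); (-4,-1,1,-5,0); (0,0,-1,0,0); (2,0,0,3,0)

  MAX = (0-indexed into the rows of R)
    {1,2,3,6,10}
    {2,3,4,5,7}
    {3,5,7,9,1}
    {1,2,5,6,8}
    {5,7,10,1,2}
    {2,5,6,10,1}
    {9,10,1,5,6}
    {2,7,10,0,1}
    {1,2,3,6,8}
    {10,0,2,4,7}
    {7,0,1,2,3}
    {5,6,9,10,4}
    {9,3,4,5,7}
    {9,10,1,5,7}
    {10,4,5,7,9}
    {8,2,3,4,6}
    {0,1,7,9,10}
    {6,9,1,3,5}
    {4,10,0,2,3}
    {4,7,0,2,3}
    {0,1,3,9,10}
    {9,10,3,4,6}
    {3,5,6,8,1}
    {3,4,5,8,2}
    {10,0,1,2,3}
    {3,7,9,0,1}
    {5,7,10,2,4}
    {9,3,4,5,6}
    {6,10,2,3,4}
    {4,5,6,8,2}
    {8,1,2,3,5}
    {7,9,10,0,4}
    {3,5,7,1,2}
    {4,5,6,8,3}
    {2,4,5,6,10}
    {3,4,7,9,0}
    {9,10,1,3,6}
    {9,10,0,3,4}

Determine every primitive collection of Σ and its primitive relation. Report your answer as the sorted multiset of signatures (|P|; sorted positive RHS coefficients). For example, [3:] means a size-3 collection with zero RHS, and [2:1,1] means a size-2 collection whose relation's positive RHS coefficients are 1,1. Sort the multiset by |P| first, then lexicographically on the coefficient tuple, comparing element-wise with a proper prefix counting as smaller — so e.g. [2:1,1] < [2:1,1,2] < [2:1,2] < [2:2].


|primitive collections| = 12. Relations:

  P = {0,6}:  v_{0} + v_{6} = 0  so sig = [2:]
  P = {2,9}:  v_{2} + v_{9} = 0  so sig = [2:]
  P = {0,5}:  v_{0} + v_{5} = v_{7}  so sig = [2:1]
  P = {1,4}:  v_{1} + v_{4} = v_{5}  so sig = [2:1]
  P = {6,7}:  v_{6} + v_{7} = v_{5}  so sig = [2:1]
  P = {8,10}:  v_{8} + v_{10} = v_{2} + v_{6}  so sig = [2:1,1]
  P = {0,8}:  v_{0} + v_{8} = v_{2} + v_{3} + v_{5}  so sig = [2:1,1,1]
  P = {8,9}:  v_{8} + v_{9} = v_{3} + v_{5} + v_{6}  so sig = [2:1,1,1]
  P = {7,8}:  v_{7} + v_{8} = v_{2} + v_{3} + 2·v_{5}  so sig = [2:1,1,2]
  P = {3,5,10}:  v_{3} + v_{5} + v_{10} = 0  so sig = [3:]
  P = {3,7,10}:  v_{3} + v_{7} + v_{10} = v_{0}  so sig = [3:1]
  P = {2,3,5,6}:  v_{2} + v_{3} + v_{5} + v_{6} = v_{8}  so sig = [4:1]

Hence PRS(X_Σ) =
[[2:], [2:], [2:1], [2:1], [2:1], [2:1,1], [2:1,1,1], [2:1,1,1], [2:1,1,2], [3:], [3:1], [4:1]]


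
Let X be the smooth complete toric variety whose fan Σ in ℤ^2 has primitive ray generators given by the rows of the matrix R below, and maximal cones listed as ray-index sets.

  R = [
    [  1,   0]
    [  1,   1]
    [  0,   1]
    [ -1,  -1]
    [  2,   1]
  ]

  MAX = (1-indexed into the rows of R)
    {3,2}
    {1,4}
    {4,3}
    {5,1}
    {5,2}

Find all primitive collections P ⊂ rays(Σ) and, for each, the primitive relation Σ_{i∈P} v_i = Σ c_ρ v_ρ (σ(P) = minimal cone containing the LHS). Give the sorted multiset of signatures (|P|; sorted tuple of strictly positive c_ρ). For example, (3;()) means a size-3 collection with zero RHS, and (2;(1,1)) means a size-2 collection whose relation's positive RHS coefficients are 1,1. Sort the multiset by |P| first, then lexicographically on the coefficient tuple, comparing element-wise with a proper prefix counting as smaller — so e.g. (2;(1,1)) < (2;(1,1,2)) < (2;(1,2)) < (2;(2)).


|primitive collections| = 5. Relations:

  {2,4}:  v_{2} + v_{4} = 0 — sig = (2;())
  {1,2}:  v_{1} + v_{2} = v_{5} — sig = (2;(1))
  {1,3}:  v_{1} + v_{3} = v_{2} — sig = (2;(1))
  {4,5}:  v_{4} + v_{5} = v_{1} — sig = (2;(1))
  {3,5}:  v_{3} + v_{5} = 2·v_{2} — sig = (2;(2))

Sorted signature multiset PRS(X):
[(2;()), (2;(1)), (2;(1)), (2;(1)), (2;(2))]


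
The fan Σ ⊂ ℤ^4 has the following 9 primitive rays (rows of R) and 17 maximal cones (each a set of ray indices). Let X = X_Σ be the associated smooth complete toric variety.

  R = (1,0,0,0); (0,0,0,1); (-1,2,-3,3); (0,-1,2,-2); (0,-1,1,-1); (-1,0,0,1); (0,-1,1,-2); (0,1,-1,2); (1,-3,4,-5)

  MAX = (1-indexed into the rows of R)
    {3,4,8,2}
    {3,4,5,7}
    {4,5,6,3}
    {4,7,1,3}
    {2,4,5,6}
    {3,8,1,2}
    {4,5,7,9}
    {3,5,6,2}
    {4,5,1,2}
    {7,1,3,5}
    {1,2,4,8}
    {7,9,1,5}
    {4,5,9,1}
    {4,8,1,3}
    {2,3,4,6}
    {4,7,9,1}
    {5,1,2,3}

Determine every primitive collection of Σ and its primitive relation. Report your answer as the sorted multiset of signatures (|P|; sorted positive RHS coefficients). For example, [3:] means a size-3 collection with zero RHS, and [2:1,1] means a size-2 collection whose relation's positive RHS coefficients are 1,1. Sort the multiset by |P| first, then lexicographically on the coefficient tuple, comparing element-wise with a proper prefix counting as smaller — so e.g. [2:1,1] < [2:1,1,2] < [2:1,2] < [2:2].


The 14 primitive collections of Σ (r=9, n=4):

  P = {7,8}:  v_{7} + v_{8} = 0  ⇒ sig = [2:]
  P = {1,6}:  v_{1} + v_{6} = v_{2}  ⇒ sig = [2:1]
  P = {2,7}:  v_{2} + v_{7} = v_{5}  ⇒ sig = [2:1]
  P = {3,9}:  v_{3} + v_{9} = v_{7}  ⇒ sig = [2:1]
  P = {5,8}:  v_{5} + v_{8} = v_{2}  ⇒ sig = [2:1]
  P = {8,9}:  v_{8} + v_{9} = v_{1} + v_{4} + v_{5}  ⇒ sig = [2:1,1,1]
  P = {2,9}:  v_{2} + v_{9} = v_{1} + v_{4} + 2·v_{5}  ⇒ sig = [2:1,1,2]
  P = {6,7}:  v_{6} + v_{7} = v_{3} + v_{4} + 2·v_{5}  ⇒ sig = [2:1,1,2]
  P = {6,8}:  v_{6} + v_{8} = 2·v_{2} + v_{3} + v_{4}  ⇒ sig = [2:1,1,2]
  P = {6,9}:  v_{6} + v_{9} = v_{4} + 2·v_{5}  ⇒ sig = [2:1,2]
  P = {1,3,4,5}:  v_{1} + v_{3} + v_{4} + v_{5} = 0  ⇒ sig = [4:]
  P = {1,2,3,4}:  v_{1} + v_{2} + v_{3} + v_{4} = v_{8}  ⇒ sig = [4:1]
  P = {1,4,5,7}:  v_{1} + v_{4} + v_{5} + v_{7} = v_{9}  ⇒ sig = [4:1]
  P = {2,3,4,5}:  v_{2} + v_{3} + v_{4} + v_{5} = v_{6}  ⇒ sig = [4:1]

so the primitive-relation signature multiset is
{ [2:],  [2:1] ×4,  [2:1,1,1],  [2:1,1,2] ×3,  [2:1,2],  [4:],  [4:1] ×3 }


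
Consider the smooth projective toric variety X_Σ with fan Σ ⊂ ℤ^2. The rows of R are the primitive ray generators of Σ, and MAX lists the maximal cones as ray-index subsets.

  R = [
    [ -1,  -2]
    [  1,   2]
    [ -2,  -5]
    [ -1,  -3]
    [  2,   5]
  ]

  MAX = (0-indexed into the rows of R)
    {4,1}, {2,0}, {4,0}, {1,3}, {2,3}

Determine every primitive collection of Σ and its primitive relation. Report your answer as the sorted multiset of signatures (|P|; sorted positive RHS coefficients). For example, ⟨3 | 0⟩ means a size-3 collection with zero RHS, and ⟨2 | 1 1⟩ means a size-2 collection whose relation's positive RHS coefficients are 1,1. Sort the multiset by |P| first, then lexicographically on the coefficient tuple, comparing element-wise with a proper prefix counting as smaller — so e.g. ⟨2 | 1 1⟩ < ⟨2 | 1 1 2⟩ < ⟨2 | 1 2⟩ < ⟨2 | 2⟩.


Primitive collections (5):

  {0,1}:  v_{0} + v_{1} = 0  ⟹  sig = ⟨2 | 0⟩
  {2,4}:  v_{2} + v_{4} = 0  ⟹  sig = ⟨2 | 0⟩
  {0,3}:  v_{0} + v_{3} = v_{2}  ⟹  sig = ⟨2 | 1⟩
  {1,2}:  v_{1} + v_{2} = v_{3}  ⟹  sig = ⟨2 | 1⟩
  {3,4}:  v_{3} + v_{4} = v_{1}  ⟹  sig = ⟨2 | 1⟩

Sorted signature multiset PRS(X):
{ ⟨2 | 0⟩ ×2,  ⟨2 | 1⟩ ×3 }


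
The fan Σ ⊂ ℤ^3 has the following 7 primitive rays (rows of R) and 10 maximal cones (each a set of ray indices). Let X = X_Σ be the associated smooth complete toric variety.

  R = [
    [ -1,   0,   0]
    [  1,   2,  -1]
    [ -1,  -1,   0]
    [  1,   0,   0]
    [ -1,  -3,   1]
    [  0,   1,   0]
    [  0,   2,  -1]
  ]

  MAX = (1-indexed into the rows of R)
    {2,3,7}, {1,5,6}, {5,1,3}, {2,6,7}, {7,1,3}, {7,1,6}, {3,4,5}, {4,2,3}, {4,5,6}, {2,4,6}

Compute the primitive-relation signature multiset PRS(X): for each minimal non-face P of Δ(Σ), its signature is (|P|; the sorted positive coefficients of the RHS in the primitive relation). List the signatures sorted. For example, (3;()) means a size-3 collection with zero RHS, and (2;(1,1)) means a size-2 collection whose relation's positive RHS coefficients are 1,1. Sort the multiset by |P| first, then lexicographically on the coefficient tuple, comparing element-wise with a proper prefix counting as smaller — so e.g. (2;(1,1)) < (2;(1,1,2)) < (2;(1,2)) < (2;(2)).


Δ(Σ) — 7 vertices, 6 min non-faces:

  {1,4}:  v_{1} + v_{4} = 0  so sig = (2;())
  {1,2}:  v_{1} + v_{2} = v_{7}  so sig = (2;(1))
  {3,6}:  v_{3} + v_{6} = v_{1}  so sig = (2;(1))
  {4,7}:  v_{4} + v_{7} = v_{2}  so sig = (2;(1))
  {5,7}:  v_{5} + v_{7} = v_{3}  so sig = (2;(1))
  {2,5}:  v_{2} + v_{5} = v_{3} + v_{4}  so sig = (2;(1,1))

Hence PRS(X_Σ) =
    (2;())
    (2;(1))
    (2;(1))
    (2;(1))
    (2;(1))
    (2;(1,1))


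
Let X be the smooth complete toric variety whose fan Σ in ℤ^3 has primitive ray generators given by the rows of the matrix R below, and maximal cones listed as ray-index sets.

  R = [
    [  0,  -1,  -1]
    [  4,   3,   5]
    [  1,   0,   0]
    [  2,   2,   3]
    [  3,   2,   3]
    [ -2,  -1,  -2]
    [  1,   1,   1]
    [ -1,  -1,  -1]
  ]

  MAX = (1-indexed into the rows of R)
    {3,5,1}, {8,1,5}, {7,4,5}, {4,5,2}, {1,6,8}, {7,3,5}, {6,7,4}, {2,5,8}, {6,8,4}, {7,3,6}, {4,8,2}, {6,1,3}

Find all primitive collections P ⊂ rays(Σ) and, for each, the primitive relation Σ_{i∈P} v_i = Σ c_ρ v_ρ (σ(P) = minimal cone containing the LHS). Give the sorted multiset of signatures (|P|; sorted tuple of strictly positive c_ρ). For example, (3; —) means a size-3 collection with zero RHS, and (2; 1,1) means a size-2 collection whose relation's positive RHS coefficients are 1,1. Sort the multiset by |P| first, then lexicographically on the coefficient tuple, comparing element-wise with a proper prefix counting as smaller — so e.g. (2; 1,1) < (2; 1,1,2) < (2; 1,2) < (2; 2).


11 collections generate NE(X_Σ); each relation:

  • {7,8}:  v_{7} + v_{8} = 0 ; sig = (2; —)
  • {1,7}:  v_{1} + v_{7} = v_{3} ; sig = (2; 1)
  • {2,6}:  v_{2} + v_{6} = v_{4} ; sig = (2; 1)
  • {3,4}:  v_{3} + v_{4} = v_{5} ; sig = (2; 1)
  • {3,8}:  v_{3} + v_{8} = v_{1} ; sig = (2; 1)
  • {5,6}:  v_{5} + v_{6} = v_{7} ; sig = (2; 1)
  • {1,4}:  v_{1} + v_{4} = v_{5} + v_{8} ; sig = (2; 1,1)
  • {2,7}:  v_{2} + v_{7} = v_{4} + v_{5} ; sig = (2; 1,1)
  • {2,3}:  v_{2} + v_{3} = 2·v_{5} + v_{8} ; sig = (2; 1,2)
  • {1,2}:  v_{1} + v_{2} = 2·v_{5} + 2·v_{8} ; sig = (2; 2,2)
  • {4,5,8}:  v_{4} + v_{5} + v_{8} = v_{2} ; sig = (3; 1)

so the primitive-relation signature multiset is
[(2; —), (2; 1), (2; 1), (2; 1), (2; 1), (2; 1), (2; 1,1), (2; 1,1), (2; 1,2), (2; 2,2), (3; 1)]


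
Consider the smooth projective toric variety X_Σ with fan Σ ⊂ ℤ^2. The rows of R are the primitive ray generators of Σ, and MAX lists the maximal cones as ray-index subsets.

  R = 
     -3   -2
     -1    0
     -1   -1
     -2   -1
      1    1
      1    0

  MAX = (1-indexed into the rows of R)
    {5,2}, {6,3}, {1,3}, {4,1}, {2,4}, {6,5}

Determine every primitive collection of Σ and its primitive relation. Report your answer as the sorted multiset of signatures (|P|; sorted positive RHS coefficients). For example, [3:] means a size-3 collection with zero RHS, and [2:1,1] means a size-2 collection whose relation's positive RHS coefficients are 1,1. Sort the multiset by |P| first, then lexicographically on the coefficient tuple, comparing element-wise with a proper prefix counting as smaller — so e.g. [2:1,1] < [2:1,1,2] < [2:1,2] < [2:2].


Primitive collections (9):

  {2,6}:  v_{2} + v_{6} = 0  ⇒ sig = [2:]
  {3,5}:  v_{3} + v_{5} = 0  ⇒ sig = [2:]
  {1,5}:  v_{1} + v_{5} = v_{4}  ⇒ sig = [2:1]
  {2,3}:  v_{2} + v_{3} = v_{4}  ⇒ sig = [2:1]
  {3,4}:  v_{3} + v_{4} = v_{1}  ⇒ sig = [2:1]
  {4,5}:  v_{4} + v_{5} = v_{2}  ⇒ sig = [2:1]
  {4,6}:  v_{4} + v_{6} = v_{3}  ⇒ sig = [2:1]
  {1,2}:  v_{1} + v_{2} = 2·v_{4}  ⇒ sig = [2:2]
  {1,6}:  v_{1} + v_{6} = 2·v_{3}  ⇒ sig = [2:2]

Hence PRS(X_Σ) =
    |P|=2: 9 collections, coeffs (), (), (1), (1), (1), (1), (1), (2), (2)
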